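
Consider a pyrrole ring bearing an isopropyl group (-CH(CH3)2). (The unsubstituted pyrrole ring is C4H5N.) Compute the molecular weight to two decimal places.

Atom tally by fragment:
  pyrrole ring core → C:4 H:5 N:1
  (− 1 ring H displaced by substituents)
  + CH(CH3)2 → C:3 H:7
Element totals:
  C: 7
  H: 11
  N: 1
Molecular formula: C7H11N.
  M = 7(12.011) + 11(1.008) + 14.007
    = 84.077 + 11.088 + 14.007 = 109.172

109.17 g/mol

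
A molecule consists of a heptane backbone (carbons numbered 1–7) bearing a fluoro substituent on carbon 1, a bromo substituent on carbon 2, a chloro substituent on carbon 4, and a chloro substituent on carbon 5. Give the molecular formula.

C7H12BrCl2F

Atom tally by fragment:
  FCH2 → C:1 H:2 F:1
  CH(Br) → C:1 H:1 Br:1
  CH2 → C:1 H:2
  CH(Cl) → C:1 H:1 Cl:1
  CH(Cl) → C:1 H:1 Cl:1
  CH2 → C:1 H:2
  CH3 → C:1 H:3
Element totals:
  C: 7
  H: 12
  Br: 1
  Cl: 2
  F: 1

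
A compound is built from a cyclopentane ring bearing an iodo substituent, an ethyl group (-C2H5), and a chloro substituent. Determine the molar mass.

258.53 g/mol

Atom tally by fragment:
  cyclopentane ring core → C:5 H:10
  (− 3 ring H displaced by substituents)
  + I → I:1
  + C2H5 → C:2 H:5
  + Cl → Cl:1
Element totals:
  C: 7
  H: 12
  Cl: 1
  I: 1
Molecular formula: C7H12ClI.
  M = 7(12.011) + 12(1.008) + 35.45 + 126.904
    = 84.077 + 12.096 + 35.450 + 126.904 = 258.527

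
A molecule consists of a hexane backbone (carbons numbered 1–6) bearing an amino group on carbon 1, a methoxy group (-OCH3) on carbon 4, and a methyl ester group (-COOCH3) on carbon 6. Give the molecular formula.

C9H19NO3

Atom tally by fragment:
  H2NCH2 → C:1 H:4 N:1
  CH2 → C:1 H:2
  CH2 → C:1 H:2
  CH(OCH3) → C:2 H:4 O:1
  CH2 → C:1 H:2
  CH2COOCH3 → C:3 H:5 O:2
Element totals:
  C: 9
  H: 19
  N: 1
  O: 3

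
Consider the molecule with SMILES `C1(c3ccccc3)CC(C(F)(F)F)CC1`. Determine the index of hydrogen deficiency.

5

Atom tally by fragment:
  cyclopentane ring core → C:5 H:10
  (− 2 ring H displaced by substituents)
  + C6H5 → C:6 H:5
  + CF3 → C:1 F:3
Element totals:
  C: 12
  H: 13
  F: 3
Molecular formula: C12H13F3.
DoU = (2C + 2 + N − H − X) / 2 = (2·12 + 2 + 0 − 13 − 3) / 2 = 5.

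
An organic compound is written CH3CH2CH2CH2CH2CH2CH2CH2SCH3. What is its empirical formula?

C9H20S

Atom tally by fragment:
  CH3 → C:1 H:3
  CH2 → C:1 H:2
  CH2 → C:1 H:2
  CH2 → C:1 H:2
  CH2 → C:1 H:2
  CH2 → C:1 H:2
  CH2 → C:1 H:2
  CH2SCH3 → C:2 H:5 S:1
Element totals:
  C: 9
  H: 20
  S: 1
Molecular formula: C9H20S.
gcd of subscripts (9, 20, 1) = 1, so the empirical formula equals the molecular formula.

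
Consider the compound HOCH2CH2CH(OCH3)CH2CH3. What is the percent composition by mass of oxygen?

27.08%

Atom tally by fragment:
  HOCH2CH2 → C:2 H:5 O:1
  CH(OCH3) → C:2 H:4 O:1
  CH2 → C:1 H:2
  CH3 → C:1 H:3
Element totals:
  C: 6
  H: 14
  O: 2
Molecular formula: C6H14O2.
Molar mass = 118.176 g/mol.
Mass from O: 2 × 15.999 = 31.998 g/mol.
%O = 31.998 / 118.176 × 100 = 27.08%.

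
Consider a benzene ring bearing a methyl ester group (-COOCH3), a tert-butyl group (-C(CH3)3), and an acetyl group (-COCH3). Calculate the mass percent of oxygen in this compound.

Atom tally by fragment:
  benzene ring core → C:6 H:6
  (− 3 ring H displaced by substituents)
  + COOCH3 → C:2 H:3 O:2
  + C(CH3)3 → C:4 H:9
  + COCH3 → C:2 H:3 O:1
Element totals:
  C: 14
  H: 18
  O: 3
Molecular formula: C14H18O3.
Molar mass = 234.295 g/mol.
Mass from O: 3 × 15.999 = 47.997 g/mol.
%O = 47.997 / 234.295 × 100 = 20.49%.

20.49%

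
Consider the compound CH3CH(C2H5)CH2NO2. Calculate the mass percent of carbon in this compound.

51.26%

Atom tally by fragment:
  CH3 → C:1 H:3
  CH(C2H5) → C:3 H:6
  CH2NO2 → C:1 H:2 N:1 O:2
Element totals:
  C: 5
  H: 11
  N: 1
  O: 2
Molecular formula: C5H11NO2.
Molar mass = 117.148 g/mol.
Mass from C: 5 × 12.011 = 60.055 g/mol.
%C = 60.055 / 117.148 × 100 = 51.26%.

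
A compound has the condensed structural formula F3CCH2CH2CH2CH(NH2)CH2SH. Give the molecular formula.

C6H12F3NS

Atom tally by fragment:
  F3CCH2 → C:2 H:2 F:3
  CH2 → C:1 H:2
  CH2 → C:1 H:2
  CH(NH2) → C:1 H:3 N:1
  CH2SH → C:1 H:3 S:1
Element totals:
  C: 6
  H: 12
  F: 3
  N: 1
  S: 1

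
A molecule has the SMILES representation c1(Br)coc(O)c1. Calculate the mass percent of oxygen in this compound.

Atom tally by fragment:
  furan ring core → C:4 H:4 O:1
  (− 2 ring H displaced by substituents)
  + Br → Br:1
  + OH → O:1 H:1
Element totals:
  C: 4
  H: 3
  Br: 1
  O: 2
Molecular formula: C4H3BrO2.
Molar mass = 162.970 g/mol.
Mass from O: 2 × 15.999 = 31.998 g/mol.
%O = 31.998 / 162.970 × 100 = 19.63%.

19.63%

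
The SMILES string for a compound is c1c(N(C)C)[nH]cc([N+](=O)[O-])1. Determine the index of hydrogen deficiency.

Atom tally by fragment:
  pyrrole ring core → C:4 H:5 N:1
  (− 2 ring H displaced by substituents)
  + N(CH3)2 → N:1 C:2 H:6
  + NO2 → N:1 O:2
Element totals:
  C: 6
  H: 9
  N: 3
  O: 2
Molecular formula: C6H9N3O2.
DoU = (2C + 2 + N − H − X) / 2 = (2·6 + 2 + 3 − 9 − 0) / 2 = 4.

4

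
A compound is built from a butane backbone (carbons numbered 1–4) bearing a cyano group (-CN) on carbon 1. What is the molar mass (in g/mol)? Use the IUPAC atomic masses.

83.13 g/mol

Atom tally by fragment:
  NCCH2 → C:2 H:2 N:1
  CH2 → C:1 H:2
  CH2 → C:1 H:2
  CH3 → C:1 H:3
Element totals:
  C: 5
  H: 9
  N: 1
Molecular formula: C5H9N.
  M = 5(12.011) + 9(1.008) + 14.007
    = 60.055 + 9.072 + 14.007 = 83.134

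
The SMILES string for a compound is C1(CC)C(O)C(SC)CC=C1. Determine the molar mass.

Atom tally by fragment:
  cyclohexene ring core → C:6 H:10
  (− 3 ring H displaced by substituents)
  + C2H5 → C:2 H:5
  + OH → O:1 H:1
  + SCH3 → C:1 H:3 S:1
Element totals:
  C: 9
  H: 16
  O: 1
  S: 1
Molecular formula: C9H16OS.
  M = 9(12.011) + 16(1.008) + 15.999 + 32.06
    = 108.099 + 16.128 + 15.999 + 32.060 = 172.286

172.29 g/mol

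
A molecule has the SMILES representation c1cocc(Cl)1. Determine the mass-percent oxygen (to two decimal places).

15.61%

Atom tally by fragment:
  furan ring core → C:4 H:4 O:1
  (− 1 ring H displaced by substituents)
  + Cl → Cl:1
Element totals:
  C: 4
  H: 3
  Cl: 1
  O: 1
Molecular formula: C4H3ClO.
Molar mass = 102.517 g/mol.
Mass from O: 1 × 15.999 = 15.999 g/mol.
%O = 15.999 / 102.517 × 100 = 15.61%.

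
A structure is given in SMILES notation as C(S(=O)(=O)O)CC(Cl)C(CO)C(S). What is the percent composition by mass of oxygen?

Atom tally by fragment:
  HO3SCH2 → C:1 H:3 S:1 O:3
  CH2 → C:1 H:2
  CH(Cl) → C:1 H:1 Cl:1
  CH(CH2OH) → C:2 H:4 O:1
  CH2SH → C:1 H:3 S:1
Element totals:
  C: 6
  H: 13
  Cl: 1
  O: 4
  S: 2
Molecular formula: C6H13ClO4S2.
Molar mass = 248.736 g/mol.
Mass from O: 4 × 15.999 = 63.996 g/mol.
%O = 63.996 / 248.736 × 100 = 25.73%.

25.73%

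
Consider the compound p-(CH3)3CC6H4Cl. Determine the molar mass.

Atom tally by fragment:
  benzene ring core → C:6 H:6
  (− 2 ring H displaced by substituents)
  + C(CH3)3 → C:4 H:9
  + Cl → Cl:1
Element totals:
  C: 10
  H: 13
  Cl: 1
Molecular formula: C10H13Cl.
  M = 10(12.011) + 13(1.008) + 35.45
    = 120.110 + 13.104 + 35.450 = 168.664

168.66 g/mol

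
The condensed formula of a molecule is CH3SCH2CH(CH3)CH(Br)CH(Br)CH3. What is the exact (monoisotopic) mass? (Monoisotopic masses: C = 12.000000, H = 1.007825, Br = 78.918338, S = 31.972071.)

Atom tally by fragment:
  CH3SCH2 → C:2 H:5 S:1
  CH(CH3) → C:2 H:4
  CH(Br) → C:1 H:1 Br:1
  CH(Br) → C:1 H:1 Br:1
  CH3 → C:1 H:3
Element totals:
  C: 7
  H: 14
  Br: 2
  S: 1
Molecular formula: C7H14Br2S.
  M = 7(12.0) + 14(1.007825) + 2(78.918338) + 31.972071
    = 84.000000 + 14.109550 + 157.836676 + 31.972071 = 287.918297

287.9183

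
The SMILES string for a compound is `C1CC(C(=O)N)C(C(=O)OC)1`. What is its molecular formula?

Atom tally by fragment:
  cyclobutane ring core → C:4 H:8
  (− 2 ring H displaced by substituents)
  + CONH2 → C:1 H:2 O:1 N:1
  + COOCH3 → C:2 H:3 O:2
Element totals:
  C: 7
  H: 11
  N: 1
  O: 3

C7H11NO3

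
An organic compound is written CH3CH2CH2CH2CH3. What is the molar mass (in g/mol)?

Atom tally by fragment:
  CH3 → C:1 H:3
  CH2 → C:1 H:2
  CH2 → C:1 H:2
  CH2 → C:1 H:2
  CH3 → C:1 H:3
Element totals:
  C: 5
  H: 12
Molecular formula: C5H12.
  M = 5(12.011) + 12(1.008)
    = 60.055 + 12.096 = 72.151

72.15 g/mol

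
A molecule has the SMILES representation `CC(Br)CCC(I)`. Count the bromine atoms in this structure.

1

Atom tally by fragment:
  CH3 → C:1 H:3
  CH(Br) → C:1 H:1 Br:1
  CH2 → C:1 H:2
  CH2 → C:1 H:2
  CH2I → C:1 H:2 I:1
Element totals:
  C: 5
  H: 10
  Br: 1
  I: 1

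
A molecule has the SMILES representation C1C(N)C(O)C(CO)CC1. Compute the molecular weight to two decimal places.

Atom tally by fragment:
  cyclohexane ring core → C:6 H:12
  (− 3 ring H displaced by substituents)
  + NH2 → N:1 H:2
  + OH → O:1 H:1
  + CH2OH → C:1 H:3 O:1
Element totals:
  C: 7
  H: 15
  N: 1
  O: 2
Molecular formula: C7H15NO2.
  M = 7(12.011) + 15(1.008) + 14.007 + 2(15.999)
    = 84.077 + 15.120 + 14.007 + 31.998 = 145.202

145.20 g/mol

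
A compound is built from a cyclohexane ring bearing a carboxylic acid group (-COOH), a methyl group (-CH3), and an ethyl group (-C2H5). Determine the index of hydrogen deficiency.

2

Atom tally by fragment:
  cyclohexane ring core → C:6 H:12
  (− 3 ring H displaced by substituents)
  + COOH → C:1 H:1 O:2
  + CH3 → C:1 H:3
  + C2H5 → C:2 H:5
Element totals:
  C: 10
  H: 18
  O: 2
Molecular formula: C10H18O2.
DoU = (2C + 2 + N − H − X) / 2 = (2·10 + 2 + 0 − 18 − 0) / 2 = 2.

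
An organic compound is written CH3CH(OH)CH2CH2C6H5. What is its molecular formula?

Element totals:
  C: 10
  H: 14
  O: 1

C10H14O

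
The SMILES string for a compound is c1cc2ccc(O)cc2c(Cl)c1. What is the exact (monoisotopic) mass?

178.0185

Atom tally by fragment:
  naphthalene ring system core → C:10 H:8
  (− 2 ring H displaced by substituents)
  + OH → O:1 H:1
  + Cl → Cl:1
Element totals:
  C: 10
  H: 7
  Cl: 1
  O: 1
Molecular formula: C10H7ClO.
  M = 10(12.0) + 7(1.007825) + 34.968853 + 15.994915
    = 120.000000 + 7.054775 + 34.968853 + 15.994915 = 178.018543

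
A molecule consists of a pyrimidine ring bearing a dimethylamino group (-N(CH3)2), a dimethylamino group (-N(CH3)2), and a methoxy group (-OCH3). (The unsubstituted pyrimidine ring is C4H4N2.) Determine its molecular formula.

Atom tally by fragment:
  pyrimidine ring core → C:4 H:4 N:2
  (− 3 ring H displaced by substituents)
  + N(CH3)2 → N:1 C:2 H:6
  + N(CH3)2 → N:1 C:2 H:6
  + OCH3 → C:1 H:3 O:1
Element totals:
  C: 9
  H: 16
  N: 4
  O: 1

C9H16N4O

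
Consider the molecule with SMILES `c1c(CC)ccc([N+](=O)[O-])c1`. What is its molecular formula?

Atom tally by fragment:
  benzene ring core → C:6 H:6
  (− 2 ring H displaced by substituents)
  + C2H5 → C:2 H:5
  + NO2 → N:1 O:2
Element totals:
  C: 8
  H: 9
  N: 1
  O: 2

C8H9NO2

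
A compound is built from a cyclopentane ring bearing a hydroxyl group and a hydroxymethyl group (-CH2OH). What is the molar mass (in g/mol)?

Atom tally by fragment:
  cyclopentane ring core → C:5 H:10
  (− 2 ring H displaced by substituents)
  + OH → O:1 H:1
  + CH2OH → C:1 H:3 O:1
Element totals:
  C: 6
  H: 12
  O: 2
Molecular formula: C6H12O2.
  M = 6(12.011) + 12(1.008) + 2(15.999)
    = 72.066 + 12.096 + 31.998 = 116.160

116.16 g/mol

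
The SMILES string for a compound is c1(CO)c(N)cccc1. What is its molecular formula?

Atom tally by fragment:
  benzene ring core → C:6 H:6
  (− 2 ring H displaced by substituents)
  + CH2OH → C:1 H:3 O:1
  + NH2 → N:1 H:2
Element totals:
  C: 7
  H: 9
  N: 1
  O: 1

C7H9NO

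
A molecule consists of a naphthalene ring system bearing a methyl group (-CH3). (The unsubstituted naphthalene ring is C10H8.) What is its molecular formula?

C11H10

Atom tally by fragment:
  naphthalene ring system core → C:10 H:8
  (− 1 ring H displaced by substituents)
  + CH3 → C:1 H:3
Element totals:
  C: 11
  H: 10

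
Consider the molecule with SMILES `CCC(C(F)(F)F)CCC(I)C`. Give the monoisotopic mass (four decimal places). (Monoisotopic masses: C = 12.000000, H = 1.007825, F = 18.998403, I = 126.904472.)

Atom tally by fragment:
  CH3 → C:1 H:3
  CH2 → C:1 H:2
  CH(CF3) → C:2 H:1 F:3
  CH2 → C:1 H:2
  CH2 → C:1 H:2
  CH(I) → C:1 H:1 I:1
  CH3 → C:1 H:3
Element totals:
  C: 8
  H: 14
  F: 3
  I: 1
Molecular formula: C8H14F3I.
  M = 8(12.0) + 14(1.007825) + 3(18.998403) + 126.904472
    = 96.000000 + 14.109550 + 56.995209 + 126.904472 = 294.009231

294.0092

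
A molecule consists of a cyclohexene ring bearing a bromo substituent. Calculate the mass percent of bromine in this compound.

49.62%

Atom tally by fragment:
  cyclohexene ring core → C:6 H:10
  (− 1 ring H displaced by substituents)
  + Br → Br:1
Element totals:
  C: 6
  H: 9
  Br: 1
Molecular formula: C6H9Br.
Molar mass = 161.042 g/mol.
Mass from Br: 1 × 79.904 = 79.904 g/mol.
%Br = 79.904 / 161.042 × 100 = 49.62%.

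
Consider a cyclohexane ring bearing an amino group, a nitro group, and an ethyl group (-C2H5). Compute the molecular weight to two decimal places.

Atom tally by fragment:
  cyclohexane ring core → C:6 H:12
  (− 3 ring H displaced by substituents)
  + NH2 → N:1 H:2
  + NO2 → N:1 O:2
  + C2H5 → C:2 H:5
Element totals:
  C: 8
  H: 16
  N: 2
  O: 2
Molecular formula: C8H16N2O2.
  M = 8(12.011) + 16(1.008) + 2(14.007) + 2(15.999)
    = 96.088 + 16.128 + 28.014 + 31.998 = 172.228

172.23 g/mol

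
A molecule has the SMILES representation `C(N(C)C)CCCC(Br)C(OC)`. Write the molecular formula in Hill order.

C9H20BrNO

Atom tally by fragment:
  (CH3)2NCH2 → C:3 H:8 N:1
  CH2 → C:1 H:2
  CH2 → C:1 H:2
  CH2 → C:1 H:2
  CH(Br) → C:1 H:1 Br:1
  CH2OCH3 → C:2 H:5 O:1
Element totals:
  C: 9
  H: 20
  Br: 1
  N: 1
  O: 1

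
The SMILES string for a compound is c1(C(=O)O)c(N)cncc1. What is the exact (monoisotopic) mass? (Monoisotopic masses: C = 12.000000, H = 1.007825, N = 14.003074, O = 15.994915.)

Atom tally by fragment:
  pyridine ring core → C:5 H:5 N:1
  (− 2 ring H displaced by substituents)
  + COOH → C:1 H:1 O:2
  + NH2 → N:1 H:2
Element totals:
  C: 6
  H: 6
  N: 2
  O: 2
Molecular formula: C6H6N2O2.
  M = 6(12.0) + 6(1.007825) + 2(14.003074) + 2(15.994915)
    = 72.000000 + 6.046950 + 28.006148 + 31.989830 = 138.042928

138.0429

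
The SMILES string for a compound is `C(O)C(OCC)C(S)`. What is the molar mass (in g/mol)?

Atom tally by fragment:
  HOCH2 → C:1 H:3 O:1
  CH(OC2H5) → C:3 H:6 O:1
  CH2SH → C:1 H:3 S:1
Element totals:
  C: 5
  H: 12
  O: 2
  S: 1
Molecular formula: C5H12O2S.
  M = 5(12.011) + 12(1.008) + 2(15.999) + 32.06
    = 60.055 + 12.096 + 31.998 + 32.060 = 136.209

136.21 g/mol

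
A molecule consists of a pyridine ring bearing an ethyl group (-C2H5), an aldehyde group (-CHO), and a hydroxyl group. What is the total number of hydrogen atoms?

9

Atom tally by fragment:
  pyridine ring core → C:5 H:5 N:1
  (− 3 ring H displaced by substituents)
  + C2H5 → C:2 H:5
  + CHO → C:1 H:1 O:1
  + OH → O:1 H:1
Element totals:
  C: 8
  H: 9
  N: 1
  O: 2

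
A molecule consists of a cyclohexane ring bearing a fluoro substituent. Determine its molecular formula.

C6H11F

Atom tally by fragment:
  cyclohexane ring core → C:6 H:12
  (− 1 ring H displaced by substituents)
  + F → F:1
Element totals:
  C: 6
  H: 11
  F: 1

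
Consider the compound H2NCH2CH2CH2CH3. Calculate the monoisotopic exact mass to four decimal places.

73.0891

Element totals:
  C: 4
  H: 11
  N: 1
Molecular formula: C4H11N.
  M = 4(12.0) + 11(1.007825) + 14.003074
    = 48.000000 + 11.086075 + 14.003074 = 73.089149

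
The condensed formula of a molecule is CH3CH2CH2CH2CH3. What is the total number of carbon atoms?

5

Atom tally by fragment:
  CH3 → C:1 H:3
  CH2 → C:1 H:2
  CH2 → C:1 H:2
  CH2 → C:1 H:2
  CH3 → C:1 H:3
Element totals:
  C: 5
  H: 12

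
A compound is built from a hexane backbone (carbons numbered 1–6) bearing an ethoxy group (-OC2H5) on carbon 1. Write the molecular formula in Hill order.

C8H18O

Atom tally by fragment:
  C2H5OCH2 → C:3 H:7 O:1
  CH2 → C:1 H:2
  CH2 → C:1 H:2
  CH2 → C:1 H:2
  CH2 → C:1 H:2
  CH3 → C:1 H:3
Element totals:
  C: 8
  H: 18
  O: 1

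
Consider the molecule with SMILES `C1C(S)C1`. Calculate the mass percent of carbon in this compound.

48.60%

Atom tally by fragment:
  cyclopropane ring core → C:3 H:6
  (− 1 ring H displaced by substituents)
  + SH → S:1 H:1
Element totals:
  C: 3
  H: 6
  S: 1
Molecular formula: C3H6S.
Molar mass = 74.141 g/mol.
Mass from C: 3 × 12.011 = 36.033 g/mol.
%C = 36.033 / 74.141 × 100 = 48.60%.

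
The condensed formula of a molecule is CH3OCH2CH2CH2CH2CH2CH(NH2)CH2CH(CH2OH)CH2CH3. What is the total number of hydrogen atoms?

Atom tally by fragment:
  CH3OCH2 → C:2 H:5 O:1
  CH2 → C:1 H:2
  CH2 → C:1 H:2
  CH2 → C:1 H:2
  CH2 → C:1 H:2
  CH(NH2) → C:1 H:3 N:1
  CH2 → C:1 H:2
  CH(CH2OH) → C:2 H:4 O:1
  CH2 → C:1 H:2
  CH3 → C:1 H:3
Element totals:
  C: 12
  H: 27
  N: 1
  O: 2

27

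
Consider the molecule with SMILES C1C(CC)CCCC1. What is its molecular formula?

Atom tally by fragment:
  cyclohexane ring core → C:6 H:12
  (− 1 ring H displaced by substituents)
  + C2H5 → C:2 H:5
Element totals:
  C: 8
  H: 16

C8H16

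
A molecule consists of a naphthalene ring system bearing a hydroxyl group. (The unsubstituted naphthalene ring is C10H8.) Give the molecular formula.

C10H8O

Atom tally by fragment:
  naphthalene ring system core → C:10 H:8
  (− 1 ring H displaced by substituents)
  + OH → O:1 H:1
Element totals:
  C: 10
  H: 8
  O: 1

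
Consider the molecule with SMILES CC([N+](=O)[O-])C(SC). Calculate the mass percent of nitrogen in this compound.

Atom tally by fragment:
  CH3 → C:1 H:3
  CH(NO2) → C:1 H:1 N:1 O:2
  CH2SCH3 → C:2 H:5 S:1
Element totals:
  C: 4
  H: 9
  N: 1
  O: 2
  S: 1
Molecular formula: C4H9NO2S.
Molar mass = 135.181 g/mol.
Mass from N: 1 × 14.007 = 14.007 g/mol.
%N = 14.007 / 135.181 × 100 = 10.36%.

10.36%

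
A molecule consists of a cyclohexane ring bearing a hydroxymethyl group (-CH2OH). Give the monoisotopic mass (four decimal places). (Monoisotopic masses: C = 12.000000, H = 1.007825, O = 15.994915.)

114.1045

Atom tally by fragment:
  cyclohexane ring core → C:6 H:12
  (− 1 ring H displaced by substituents)
  + CH2OH → C:1 H:3 O:1
Element totals:
  C: 7
  H: 14
  O: 1
Molecular formula: C7H14O.
  M = 7(12.0) + 14(1.007825) + 15.994915
    = 84.000000 + 14.109550 + 15.994915 = 114.104465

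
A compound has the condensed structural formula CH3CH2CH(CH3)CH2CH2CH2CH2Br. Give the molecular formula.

C8H17Br

Atom tally by fragment:
  CH3 → C:1 H:3
  CH2 → C:1 H:2
  CH(CH3) → C:2 H:4
  CH2 → C:1 H:2
  CH2 → C:1 H:2
  CH2 → C:1 H:2
  CH2Br → C:1 H:2 Br:1
Element totals:
  C: 8
  H: 17
  Br: 1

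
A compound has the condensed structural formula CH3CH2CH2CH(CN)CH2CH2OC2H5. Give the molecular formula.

C9H17NO

Atom tally by fragment:
  CH3 → C:1 H:3
  CH2 → C:1 H:2
  CH2 → C:1 H:2
  CH(CN) → C:2 H:1 N:1
  CH2 → C:1 H:2
  CH2OC2H5 → C:3 H:7 O:1
Element totals:
  C: 9
  H: 17
  N: 1
  O: 1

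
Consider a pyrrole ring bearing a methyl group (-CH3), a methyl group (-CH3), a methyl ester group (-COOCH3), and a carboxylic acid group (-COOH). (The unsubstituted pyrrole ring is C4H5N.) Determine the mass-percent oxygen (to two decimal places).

Atom tally by fragment:
  pyrrole ring core → C:4 H:5 N:1
  (− 4 ring H displaced by substituents)
  + CH3 → C:1 H:3
  + CH3 → C:1 H:3
  + COOCH3 → C:2 H:3 O:2
  + COOH → C:1 H:1 O:2
Element totals:
  C: 9
  H: 11
  N: 1
  O: 4
Molecular formula: C9H11NO4.
Molar mass = 197.190 g/mol.
Mass from O: 4 × 15.999 = 63.996 g/mol.
%O = 63.996 / 197.190 × 100 = 32.45%.

32.45%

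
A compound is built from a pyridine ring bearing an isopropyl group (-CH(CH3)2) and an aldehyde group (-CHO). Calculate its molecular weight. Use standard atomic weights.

149.19 g/mol

Atom tally by fragment:
  pyridine ring core → C:5 H:5 N:1
  (− 2 ring H displaced by substituents)
  + CH(CH3)2 → C:3 H:7
  + CHO → C:1 H:1 O:1
Element totals:
  C: 9
  H: 11
  N: 1
  O: 1
Molecular formula: C9H11NO.
  M = 9(12.011) + 11(1.008) + 14.007 + 15.999
    = 108.099 + 11.088 + 14.007 + 15.999 = 149.193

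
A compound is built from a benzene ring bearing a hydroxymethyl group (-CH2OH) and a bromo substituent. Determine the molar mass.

187.04 g/mol

Atom tally by fragment:
  benzene ring core → C:6 H:6
  (− 2 ring H displaced by substituents)
  + CH2OH → C:1 H:3 O:1
  + Br → Br:1
Element totals:
  C: 7
  H: 7
  Br: 1
  O: 1
Molecular formula: C7H7BrO.
  M = 7(12.011) + 7(1.008) + 79.904 + 15.999
    = 84.077 + 7.056 + 79.904 + 15.999 = 187.036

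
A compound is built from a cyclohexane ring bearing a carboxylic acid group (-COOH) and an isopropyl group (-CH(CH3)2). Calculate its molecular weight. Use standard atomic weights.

170.25 g/mol

Atom tally by fragment:
  cyclohexane ring core → C:6 H:12
  (− 2 ring H displaced by substituents)
  + COOH → C:1 H:1 O:2
  + CH(CH3)2 → C:3 H:7
Element totals:
  C: 10
  H: 18
  O: 2
Molecular formula: C10H18O2.
  M = 10(12.011) + 18(1.008) + 2(15.999)
    = 120.110 + 18.144 + 31.998 = 170.252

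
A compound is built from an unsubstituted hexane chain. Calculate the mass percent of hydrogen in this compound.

16.38%

Atom tally by fragment:
  CH3 → C:1 H:3
  CH2 → C:1 H:2
  CH2 → C:1 H:2
  CH2 → C:1 H:2
  CH2 → C:1 H:2
  CH3 → C:1 H:3
Element totals:
  C: 6
  H: 14
Molecular formula: C6H14.
Molar mass = 86.178 g/mol.
Mass from H: 14 × 1.008 = 14.112 g/mol.
%H = 14.112 / 86.178 × 100 = 16.38%.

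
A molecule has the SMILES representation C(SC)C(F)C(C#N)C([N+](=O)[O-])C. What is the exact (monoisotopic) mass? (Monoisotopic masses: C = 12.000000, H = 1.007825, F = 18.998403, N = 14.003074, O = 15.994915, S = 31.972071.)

206.0525

Atom tally by fragment:
  CH3SCH2 → C:2 H:5 S:1
  CH(F) → C:1 H:1 F:1
  CH(CN) → C:2 H:1 N:1
  CH(NO2) → C:1 H:1 N:1 O:2
  CH3 → C:1 H:3
Element totals:
  C: 7
  H: 11
  F: 1
  N: 2
  O: 2
  S: 1
Molecular formula: C7H11FN2O2S.
  M = 7(12.0) + 11(1.007825) + 18.998403 + 2(14.003074) + 2(15.994915) + 31.972071
    = 84.000000 + 11.086075 + 18.998403 + 28.006148 + 31.989830 + 31.972071 = 206.052527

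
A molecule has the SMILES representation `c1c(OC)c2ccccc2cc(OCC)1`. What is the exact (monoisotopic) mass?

Atom tally by fragment:
  naphthalene ring system core → C:10 H:8
  (− 2 ring H displaced by substituents)
  + OCH3 → C:1 H:3 O:1
  + OC2H5 → C:2 H:5 O:1
Element totals:
  C: 13
  H: 14
  O: 2
Molecular formula: C13H14O2.
  M = 13(12.0) + 14(1.007825) + 2(15.994915)
    = 156.000000 + 14.109550 + 31.989830 = 202.099380

202.0994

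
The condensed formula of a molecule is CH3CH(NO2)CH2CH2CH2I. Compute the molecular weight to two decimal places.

Atom tally by fragment:
  CH3 → C:1 H:3
  CH(NO2) → C:1 H:1 N:1 O:2
  CH2 → C:1 H:2
  CH2 → C:1 H:2
  CH2I → C:1 H:2 I:1
Element totals:
  C: 5
  H: 10
  I: 1
  N: 1
  O: 2
Molecular formula: C5H10INO2.
  M = 5(12.011) + 10(1.008) + 126.904 + 14.007 + 2(15.999)
    = 60.055 + 10.080 + 126.904 + 14.007 + 31.998 = 243.044

243.04 g/mol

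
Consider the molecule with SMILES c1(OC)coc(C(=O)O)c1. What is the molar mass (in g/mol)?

142.11 g/mol

Atom tally by fragment:
  furan ring core → C:4 H:4 O:1
  (− 2 ring H displaced by substituents)
  + OCH3 → C:1 H:3 O:1
  + COOH → C:1 H:1 O:2
Element totals:
  C: 6
  H: 6
  O: 4
Molecular formula: C6H6O4.
  M = 6(12.011) + 6(1.008) + 4(15.999)
    = 72.066 + 6.048 + 63.996 = 142.110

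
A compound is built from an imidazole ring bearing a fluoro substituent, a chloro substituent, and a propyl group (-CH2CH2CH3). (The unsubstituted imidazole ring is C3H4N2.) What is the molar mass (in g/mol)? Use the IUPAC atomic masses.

162.59 g/mol

Atom tally by fragment:
  imidazole ring core → C:3 H:4 N:2
  (− 3 ring H displaced by substituents)
  + F → F:1
  + Cl → Cl:1
  + CH2CH2CH3 → C:3 H:7
Element totals:
  C: 6
  H: 8
  Cl: 1
  F: 1
  N: 2
Molecular formula: C6H8ClFN2.
  M = 6(12.011) + 8(1.008) + 35.45 + 18.998 + 2(14.007)
    = 72.066 + 8.064 + 35.450 + 18.998 + 28.014 = 162.592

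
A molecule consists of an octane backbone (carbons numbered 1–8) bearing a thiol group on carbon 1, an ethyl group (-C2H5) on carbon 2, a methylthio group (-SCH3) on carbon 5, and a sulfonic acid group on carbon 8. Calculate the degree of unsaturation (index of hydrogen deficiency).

0

Atom tally by fragment:
  HSCH2 → C:1 H:3 S:1
  CH(C2H5) → C:3 H:6
  CH2 → C:1 H:2
  CH2 → C:1 H:2
  CH(SCH3) → C:2 H:4 S:1
  CH2 → C:1 H:2
  CH2 → C:1 H:2
  CH2SO3H → C:1 H:3 S:1 O:3
Element totals:
  C: 11
  H: 24
  O: 3
  S: 3
Molecular formula: C11H24O3S3.
DoU = (2C + 2 + N − H − X) / 2 = (2·11 + 2 + 0 − 24 − 0) / 2 = 0.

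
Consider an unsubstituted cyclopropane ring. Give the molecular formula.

Atom tally by fragment:
  cyclopropane ring core → C:3 H:6
Element totals:
  C: 3
  H: 6

C3H6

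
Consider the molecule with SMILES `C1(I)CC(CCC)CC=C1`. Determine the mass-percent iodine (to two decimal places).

50.74%

Atom tally by fragment:
  cyclohexene ring core → C:6 H:10
  (− 2 ring H displaced by substituents)
  + I → I:1
  + CH2CH2CH3 → C:3 H:7
Element totals:
  C: 9
  H: 15
  I: 1
Molecular formula: C9H15I.
Molar mass = 250.123 g/mol.
Mass from I: 1 × 126.904 = 126.904 g/mol.
%I = 126.904 / 250.123 × 100 = 50.74%.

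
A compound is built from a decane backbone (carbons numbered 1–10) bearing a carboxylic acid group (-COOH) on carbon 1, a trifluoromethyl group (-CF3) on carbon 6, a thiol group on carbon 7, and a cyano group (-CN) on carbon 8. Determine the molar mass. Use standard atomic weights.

Atom tally by fragment:
  HOOCCH2 → C:2 H:3 O:2
  CH2 → C:1 H:2
  CH2 → C:1 H:2
  CH2 → C:1 H:2
  CH2 → C:1 H:2
  CH(CF3) → C:2 H:1 F:3
  CH(SH) → C:1 H:2 S:1
  CH(CN) → C:2 H:1 N:1
  CH2 → C:1 H:2
  CH3 → C:1 H:3
Element totals:
  C: 13
  H: 20
  F: 3
  N: 1
  O: 2
  S: 1
Molecular formula: C13H20F3NO2S.
  M = 13(12.011) + 20(1.008) + 3(18.998) + 14.007 + 2(15.999) + 32.06
    = 156.143 + 20.160 + 56.994 + 14.007 + 31.998 + 32.060 = 311.362

311.36 g/mol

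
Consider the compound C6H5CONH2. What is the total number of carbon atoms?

7

Atom tally by fragment:
  benzene ring core → C:6 H:6
  (− 1 ring H displaced by substituents)
  + CONH2 → C:1 H:2 O:1 N:1
Element totals:
  C: 7
  H: 7
  N: 1
  O: 1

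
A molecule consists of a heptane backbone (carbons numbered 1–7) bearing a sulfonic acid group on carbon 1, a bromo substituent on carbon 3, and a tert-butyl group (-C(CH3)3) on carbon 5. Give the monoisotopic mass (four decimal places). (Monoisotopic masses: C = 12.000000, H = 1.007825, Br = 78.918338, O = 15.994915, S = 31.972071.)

Atom tally by fragment:
  HO3SCH2 → C:1 H:3 S:1 O:3
  CH2 → C:1 H:2
  CH(Br) → C:1 H:1 Br:1
  CH2 → C:1 H:2
  CH(C(CH3)3) → C:5 H:10
  CH2 → C:1 H:2
  CH3 → C:1 H:3
Element totals:
  C: 11
  H: 23
  Br: 1
  O: 3
  S: 1
Molecular formula: C11H23BrO3S.
  M = 11(12.0) + 23(1.007825) + 78.918338 + 3(15.994915) + 31.972071
    = 132.000000 + 23.179975 + 78.918338 + 47.984745 + 31.972071 = 314.055129

314.0551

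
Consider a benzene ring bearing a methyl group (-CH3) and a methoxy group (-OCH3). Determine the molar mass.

122.17 g/mol

Atom tally by fragment:
  benzene ring core → C:6 H:6
  (− 2 ring H displaced by substituents)
  + CH3 → C:1 H:3
  + OCH3 → C:1 H:3 O:1
Element totals:
  C: 8
  H: 10
  O: 1
Molecular formula: C8H10O.
  M = 8(12.011) + 10(1.008) + 15.999
    = 96.088 + 10.080 + 15.999 = 122.167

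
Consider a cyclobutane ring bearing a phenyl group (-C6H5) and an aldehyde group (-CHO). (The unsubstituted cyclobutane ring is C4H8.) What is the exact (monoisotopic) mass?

160.0888

Atom tally by fragment:
  cyclobutane ring core → C:4 H:8
  (− 2 ring H displaced by substituents)
  + C6H5 → C:6 H:5
  + CHO → C:1 H:1 O:1
Element totals:
  C: 11
  H: 12
  O: 1
Molecular formula: C11H12O.
  M = 11(12.0) + 12(1.007825) + 15.994915
    = 132.000000 + 12.093900 + 15.994915 = 160.088815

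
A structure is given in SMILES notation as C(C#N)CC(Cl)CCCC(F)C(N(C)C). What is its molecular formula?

C11H20ClFN2

Atom tally by fragment:
  NCCH2 → C:2 H:2 N:1
  CH2 → C:1 H:2
  CH(Cl) → C:1 H:1 Cl:1
  CH2 → C:1 H:2
  CH2 → C:1 H:2
  CH2 → C:1 H:2
  CH(F) → C:1 H:1 F:1
  CH2N(CH3)2 → C:3 H:8 N:1
Element totals:
  C: 11
  H: 20
  Cl: 1
  F: 1
  N: 2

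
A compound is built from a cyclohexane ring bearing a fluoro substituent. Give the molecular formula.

C6H11F

Atom tally by fragment:
  cyclohexane ring core → C:6 H:12
  (− 1 ring H displaced by substituents)
  + F → F:1
Element totals:
  C: 6
  H: 11
  F: 1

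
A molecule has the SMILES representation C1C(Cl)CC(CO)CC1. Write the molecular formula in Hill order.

C7H13ClO

Atom tally by fragment:
  cyclohexane ring core → C:6 H:12
  (− 2 ring H displaced by substituents)
  + Cl → Cl:1
  + CH2OH → C:1 H:3 O:1
Element totals:
  C: 7
  H: 13
  Cl: 1
  O: 1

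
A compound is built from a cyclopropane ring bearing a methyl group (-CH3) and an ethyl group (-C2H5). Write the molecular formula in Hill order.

Atom tally by fragment:
  cyclopropane ring core → C:3 H:6
  (− 2 ring H displaced by substituents)
  + CH3 → C:1 H:3
  + C2H5 → C:2 H:5
Element totals:
  C: 6
  H: 12

C6H12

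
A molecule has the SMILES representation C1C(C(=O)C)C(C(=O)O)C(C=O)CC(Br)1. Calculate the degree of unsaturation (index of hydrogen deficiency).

Atom tally by fragment:
  cyclohexane ring core → C:6 H:12
  (− 4 ring H displaced by substituents)
  + COCH3 → C:2 H:3 O:1
  + COOH → C:1 H:1 O:2
  + CHO → C:1 H:1 O:1
  + Br → Br:1
Element totals:
  C: 10
  H: 13
  Br: 1
  O: 4
Molecular formula: C10H13BrO4.
DoU = (2C + 2 + N − H − X) / 2 = (2·10 + 2 + 0 − 13 − 1) / 2 = 4.

4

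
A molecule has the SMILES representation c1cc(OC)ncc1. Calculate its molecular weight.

109.13 g/mol

Atom tally by fragment:
  pyridine ring core → C:5 H:5 N:1
  (− 1 ring H displaced by substituents)
  + OCH3 → C:1 H:3 O:1
Element totals:
  C: 6
  H: 7
  N: 1
  O: 1
Molecular formula: C6H7NO.
  M = 6(12.011) + 7(1.008) + 14.007 + 15.999
    = 72.066 + 7.056 + 14.007 + 15.999 = 109.128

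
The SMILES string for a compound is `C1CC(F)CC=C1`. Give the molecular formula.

Atom tally by fragment:
  cyclohexene ring core → C:6 H:10
  (− 1 ring H displaced by substituents)
  + F → F:1
Element totals:
  C: 6
  H: 9
  F: 1

C6H9F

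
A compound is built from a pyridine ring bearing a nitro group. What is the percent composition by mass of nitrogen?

Atom tally by fragment:
  pyridine ring core → C:5 H:5 N:1
  (− 1 ring H displaced by substituents)
  + NO2 → N:1 O:2
Element totals:
  C: 5
  H: 4
  N: 2
  O: 2
Molecular formula: C5H4N2O2.
Molar mass = 124.099 g/mol.
Mass from N: 2 × 14.007 = 28.014 g/mol.
%N = 28.014 / 124.099 × 100 = 22.57%.

22.57%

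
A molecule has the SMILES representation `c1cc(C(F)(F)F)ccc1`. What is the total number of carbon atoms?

7

Atom tally by fragment:
  benzene ring core → C:6 H:6
  (− 1 ring H displaced by substituents)
  + CF3 → C:1 F:3
Element totals:
  C: 7
  H: 5
  F: 3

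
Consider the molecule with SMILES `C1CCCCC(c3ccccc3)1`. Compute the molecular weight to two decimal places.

Atom tally by fragment:
  cyclohexane ring core → C:6 H:12
  (− 1 ring H displaced by substituents)
  + C6H5 → C:6 H:5
Element totals:
  C: 12
  H: 16
Molecular formula: C12H16.
  M = 12(12.011) + 16(1.008)
    = 144.132 + 16.128 = 160.260

160.26 g/mol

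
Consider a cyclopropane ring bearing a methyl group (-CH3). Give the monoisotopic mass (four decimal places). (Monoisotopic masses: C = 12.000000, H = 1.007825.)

Atom tally by fragment:
  cyclopropane ring core → C:3 H:6
  (− 1 ring H displaced by substituents)
  + CH3 → C:1 H:3
Element totals:
  C: 4
  H: 8
Molecular formula: C4H8.
  M = 4(12.0) + 8(1.007825)
    = 48.000000 + 8.062600 = 56.062600

56.0626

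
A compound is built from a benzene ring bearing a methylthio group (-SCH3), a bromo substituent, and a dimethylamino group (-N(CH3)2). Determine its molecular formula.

Atom tally by fragment:
  benzene ring core → C:6 H:6
  (− 3 ring H displaced by substituents)
  + SCH3 → C:1 H:3 S:1
  + Br → Br:1
  + N(CH3)2 → N:1 C:2 H:6
Element totals:
  C: 9
  H: 12
  Br: 1
  N: 1
  S: 1

C9H12BrNS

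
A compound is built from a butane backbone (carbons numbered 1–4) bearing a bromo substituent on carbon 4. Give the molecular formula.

C4H9Br

Atom tally by fragment:
  CH3 → C:1 H:3
  CH2 → C:1 H:2
  CH2 → C:1 H:2
  CH2Br → C:1 H:2 Br:1
Element totals:
  C: 4
  H: 9
  Br: 1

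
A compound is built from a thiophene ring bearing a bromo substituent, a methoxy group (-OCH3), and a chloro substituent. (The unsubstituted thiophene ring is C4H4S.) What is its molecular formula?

Atom tally by fragment:
  thiophene ring core → C:4 H:4 S:1
  (− 3 ring H displaced by substituents)
  + Br → Br:1
  + OCH3 → C:1 H:3 O:1
  + Cl → Cl:1
Element totals:
  C: 5
  H: 4
  Br: 1
  Cl: 1
  O: 1
  S: 1

C5H4BrClOS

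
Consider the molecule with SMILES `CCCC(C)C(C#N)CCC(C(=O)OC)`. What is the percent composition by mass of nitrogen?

Atom tally by fragment:
  CH3 → C:1 H:3
  CH2 → C:1 H:2
  CH2 → C:1 H:2
  CH(CH3) → C:2 H:4
  CH(CN) → C:2 H:1 N:1
  CH2 → C:1 H:2
  CH2 → C:1 H:2
  CH2COOCH3 → C:3 H:5 O:2
Element totals:
  C: 12
  H: 21
  N: 1
  O: 2
Molecular formula: C12H21NO2.
Molar mass = 211.305 g/mol.
Mass from N: 1 × 14.007 = 14.007 g/mol.
%N = 14.007 / 211.305 × 100 = 6.63%.

6.63%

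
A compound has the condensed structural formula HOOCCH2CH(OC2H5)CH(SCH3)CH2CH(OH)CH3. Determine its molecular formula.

Element totals:
  C: 10
  H: 20
  O: 4
  S: 1

C10H20O4S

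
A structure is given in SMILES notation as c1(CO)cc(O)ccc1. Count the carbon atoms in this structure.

7

Atom tally by fragment:
  benzene ring core → C:6 H:6
  (− 2 ring H displaced by substituents)
  + CH2OH → C:1 H:3 O:1
  + OH → O:1 H:1
Element totals:
  C: 7
  H: 8
  O: 2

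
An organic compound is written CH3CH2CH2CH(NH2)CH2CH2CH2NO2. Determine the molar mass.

160.22 g/mol

Atom tally by fragment:
  CH3 → C:1 H:3
  CH2 → C:1 H:2
  CH2 → C:1 H:2
  CH(NH2) → C:1 H:3 N:1
  CH2 → C:1 H:2
  CH2 → C:1 H:2
  CH2NO2 → C:1 H:2 N:1 O:2
Element totals:
  C: 7
  H: 16
  N: 2
  O: 2
Molecular formula: C7H16N2O2.
  M = 7(12.011) + 16(1.008) + 2(14.007) + 2(15.999)
    = 84.077 + 16.128 + 28.014 + 31.998 = 160.217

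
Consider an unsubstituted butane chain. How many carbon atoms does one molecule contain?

Atom tally by fragment:
  CH3 → C:1 H:3
  CH2 → C:1 H:2
  CH2 → C:1 H:2
  CH3 → C:1 H:3
Element totals:
  C: 4
  H: 10

4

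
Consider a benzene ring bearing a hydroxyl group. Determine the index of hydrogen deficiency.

4

Atom tally by fragment:
  benzene ring core → C:6 H:6
  (− 1 ring H displaced by substituents)
  + OH → O:1 H:1
Element totals:
  C: 6
  H: 6
  O: 1
Molecular formula: C6H6O.
DoU = (2C + 2 + N − H − X) / 2 = (2·6 + 2 + 0 − 6 − 0) / 2 = 4.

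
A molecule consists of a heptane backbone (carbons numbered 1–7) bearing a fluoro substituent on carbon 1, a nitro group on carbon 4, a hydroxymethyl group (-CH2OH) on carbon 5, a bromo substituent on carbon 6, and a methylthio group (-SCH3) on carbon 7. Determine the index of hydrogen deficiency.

1

Atom tally by fragment:
  FCH2 → C:1 H:2 F:1
  CH2 → C:1 H:2
  CH2 → C:1 H:2
  CH(NO2) → C:1 H:1 N:1 O:2
  CH(CH2OH) → C:2 H:4 O:1
  CH(Br) → C:1 H:1 Br:1
  CH2SCH3 → C:2 H:5 S:1
Element totals:
  C: 9
  H: 17
  Br: 1
  F: 1
  N: 1
  O: 3
  S: 1
Molecular formula: C9H17BrFNO3S.
DoU = (2C + 2 + N − H − X) / 2 = (2·9 + 2 + 1 − 17 − 2) / 2 = 1.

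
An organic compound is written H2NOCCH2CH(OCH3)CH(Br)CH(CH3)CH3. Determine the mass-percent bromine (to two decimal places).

Atom tally by fragment:
  H2NOCCH2 → C:2 H:4 O:1 N:1
  CH(OCH3) → C:2 H:4 O:1
  CH(Br) → C:1 H:1 Br:1
  CH(CH3) → C:2 H:4
  CH3 → C:1 H:3
Element totals:
  C: 8
  H: 16
  Br: 1
  N: 1
  O: 2
Molecular formula: C8H16BrNO2.
Molar mass = 238.125 g/mol.
Mass from Br: 1 × 79.904 = 79.904 g/mol.
%Br = 79.904 / 238.125 × 100 = 33.56%.

33.56%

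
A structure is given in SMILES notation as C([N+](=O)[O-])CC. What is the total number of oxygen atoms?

Atom tally by fragment:
  O2NCH2 → C:1 H:2 N:1 O:2
  CH2 → C:1 H:2
  CH3 → C:1 H:3
Element totals:
  C: 3
  H: 7
  N: 1
  O: 2

2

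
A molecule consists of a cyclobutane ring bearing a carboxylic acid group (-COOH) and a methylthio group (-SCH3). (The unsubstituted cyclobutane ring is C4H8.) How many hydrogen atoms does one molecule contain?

Atom tally by fragment:
  cyclobutane ring core → C:4 H:8
  (− 2 ring H displaced by substituents)
  + COOH → C:1 H:1 O:2
  + SCH3 → C:1 H:3 S:1
Element totals:
  C: 6
  H: 10
  O: 2
  S: 1

10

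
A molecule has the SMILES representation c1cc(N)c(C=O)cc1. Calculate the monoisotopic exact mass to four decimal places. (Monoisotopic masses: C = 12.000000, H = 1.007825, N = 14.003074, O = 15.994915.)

121.0528

Atom tally by fragment:
  benzene ring core → C:6 H:6
  (− 2 ring H displaced by substituents)
  + NH2 → N:1 H:2
  + CHO → C:1 H:1 O:1
Element totals:
  C: 7
  H: 7
  N: 1
  O: 1
Molecular formula: C7H7NO.
  M = 7(12.0) + 7(1.007825) + 14.003074 + 15.994915
    = 84.000000 + 7.054775 + 14.003074 + 15.994915 = 121.052764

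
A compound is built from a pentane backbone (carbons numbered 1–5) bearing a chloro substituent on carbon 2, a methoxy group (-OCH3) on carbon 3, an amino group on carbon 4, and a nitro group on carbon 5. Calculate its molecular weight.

Atom tally by fragment:
  CH3 → C:1 H:3
  CH(Cl) → C:1 H:1 Cl:1
  CH(OCH3) → C:2 H:4 O:1
  CH(NH2) → C:1 H:3 N:1
  CH2NO2 → C:1 H:2 N:1 O:2
Element totals:
  C: 6
  H: 13
  Cl: 1
  N: 2
  O: 3
Molecular formula: C6H13ClN2O3.
  M = 6(12.011) + 13(1.008) + 35.45 + 2(14.007) + 3(15.999)
    = 72.066 + 13.104 + 35.450 + 28.014 + 47.997 = 196.631

196.63 g/mol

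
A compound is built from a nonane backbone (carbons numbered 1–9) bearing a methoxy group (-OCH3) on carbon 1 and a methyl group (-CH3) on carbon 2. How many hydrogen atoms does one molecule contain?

24

Atom tally by fragment:
  CH3OCH2 → C:2 H:5 O:1
  CH(CH3) → C:2 H:4
  CH2 → C:1 H:2
  CH2 → C:1 H:2
  CH2 → C:1 H:2
  CH2 → C:1 H:2
  CH2 → C:1 H:2
  CH2 → C:1 H:2
  CH3 → C:1 H:3
Element totals:
  C: 11
  H: 24
  O: 1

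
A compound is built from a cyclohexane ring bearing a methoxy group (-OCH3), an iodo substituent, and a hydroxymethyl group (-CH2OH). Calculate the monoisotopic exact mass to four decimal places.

270.0117

Atom tally by fragment:
  cyclohexane ring core → C:6 H:12
  (− 3 ring H displaced by substituents)
  + OCH3 → C:1 H:3 O:1
  + I → I:1
  + CH2OH → C:1 H:3 O:1
Element totals:
  C: 8
  H: 15
  I: 1
  O: 2
Molecular formula: C8H15IO2.
  M = 8(12.0) + 15(1.007825) + 126.904472 + 2(15.994915)
    = 96.000000 + 15.117375 + 126.904472 + 31.989830 = 270.011677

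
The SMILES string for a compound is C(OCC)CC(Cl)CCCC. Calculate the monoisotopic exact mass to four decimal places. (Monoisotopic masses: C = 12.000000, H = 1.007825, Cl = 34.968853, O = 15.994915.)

Atom tally by fragment:
  C2H5OCH2 → C:3 H:7 O:1
  CH2 → C:1 H:2
  CH(Cl) → C:1 H:1 Cl:1
  CH2 → C:1 H:2
  CH2 → C:1 H:2
  CH2 → C:1 H:2
  CH3 → C:1 H:3
Element totals:
  C: 9
  H: 19
  Cl: 1
  O: 1
Molecular formula: C9H19ClO.
  M = 9(12.0) + 19(1.007825) + 34.968853 + 15.994915
    = 108.000000 + 19.148675 + 34.968853 + 15.994915 = 178.112443

178.1124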